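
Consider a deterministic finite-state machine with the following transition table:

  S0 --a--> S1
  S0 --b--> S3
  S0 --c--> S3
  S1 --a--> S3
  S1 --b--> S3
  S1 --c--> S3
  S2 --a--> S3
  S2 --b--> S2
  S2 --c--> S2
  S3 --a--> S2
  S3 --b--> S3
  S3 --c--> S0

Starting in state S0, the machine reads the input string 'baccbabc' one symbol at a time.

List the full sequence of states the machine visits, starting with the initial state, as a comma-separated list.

Answer: S0, S3, S2, S2, S2, S2, S3, S3, S0

Derivation:
Start: S0
  read 'b': S0 --b--> S3
  read 'a': S3 --a--> S2
  read 'c': S2 --c--> S2
  read 'c': S2 --c--> S2
  read 'b': S2 --b--> S2
  read 'a': S2 --a--> S3
  read 'b': S3 --b--> S3
  read 'c': S3 --c--> S0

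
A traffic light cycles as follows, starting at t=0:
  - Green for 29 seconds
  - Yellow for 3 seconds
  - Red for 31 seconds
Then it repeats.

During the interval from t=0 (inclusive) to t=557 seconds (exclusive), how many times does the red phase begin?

Answer: 9

Derivation:
Cycle = 29+3+31 = 63s
red phase starts at t = k*63 + 32 for k=0,1,2,...
Need k*63+32 < 557 → k < 8.333
k ∈ {0, ..., 8} → 9 starts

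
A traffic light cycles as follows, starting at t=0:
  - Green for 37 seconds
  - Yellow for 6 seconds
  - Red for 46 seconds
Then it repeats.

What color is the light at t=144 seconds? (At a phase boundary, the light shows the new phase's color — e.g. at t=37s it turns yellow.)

Cycle length = 37 + 6 + 46 = 89s
t = 144, phase_t = 144 mod 89 = 55
55 >= 43 → RED

Answer: red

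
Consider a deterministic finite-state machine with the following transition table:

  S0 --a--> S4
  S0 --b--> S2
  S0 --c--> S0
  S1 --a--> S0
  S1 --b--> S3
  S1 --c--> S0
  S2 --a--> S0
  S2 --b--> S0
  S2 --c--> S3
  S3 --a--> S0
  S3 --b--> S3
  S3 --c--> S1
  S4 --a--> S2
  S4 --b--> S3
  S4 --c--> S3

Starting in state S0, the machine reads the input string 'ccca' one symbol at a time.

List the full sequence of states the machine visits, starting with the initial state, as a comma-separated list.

Answer: S0, S0, S0, S0, S4

Derivation:
Start: S0
  read 'c': S0 --c--> S0
  read 'c': S0 --c--> S0
  read 'c': S0 --c--> S0
  read 'a': S0 --a--> S4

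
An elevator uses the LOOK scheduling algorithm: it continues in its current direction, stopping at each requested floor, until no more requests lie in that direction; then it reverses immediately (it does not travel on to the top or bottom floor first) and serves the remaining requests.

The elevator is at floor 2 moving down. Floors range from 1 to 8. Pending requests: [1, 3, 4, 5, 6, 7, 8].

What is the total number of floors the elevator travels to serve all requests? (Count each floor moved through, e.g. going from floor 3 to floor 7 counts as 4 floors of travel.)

Start at floor 2 moving down, LOOK stop order: [1, 3, 4, 5, 6, 7, 8]
  2 → 1: |1-2| = 1, total = 1
  1 → 3: |3-1| = 2, total = 3
  3 → 4: |4-3| = 1, total = 4
  4 → 5: |5-4| = 1, total = 5
  5 → 6: |6-5| = 1, total = 6
  6 → 7: |7-6| = 1, total = 7
  7 → 8: |8-7| = 1, total = 8

Answer: 8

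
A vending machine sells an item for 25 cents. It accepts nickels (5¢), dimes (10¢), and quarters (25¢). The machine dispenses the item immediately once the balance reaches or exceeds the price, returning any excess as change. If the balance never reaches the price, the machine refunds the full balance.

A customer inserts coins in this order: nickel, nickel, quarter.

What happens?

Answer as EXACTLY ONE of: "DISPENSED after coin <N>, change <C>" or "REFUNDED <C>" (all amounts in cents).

Price: 25¢
Coin 1 (nickel, 5¢): balance = 5¢
Coin 2 (nickel, 5¢): balance = 10¢
Coin 3 (quarter, 25¢): balance = 35¢
  → balance >= price → DISPENSE, change = 35 - 25 = 10¢

Answer: DISPENSED after coin 3, change 10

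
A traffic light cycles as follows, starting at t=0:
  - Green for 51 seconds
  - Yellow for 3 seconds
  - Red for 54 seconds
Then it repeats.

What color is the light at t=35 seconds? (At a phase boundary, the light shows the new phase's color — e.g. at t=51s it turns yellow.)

Cycle length = 51 + 3 + 54 = 108s
t = 35, phase_t = 35 mod 108 = 35
35 < 51 (green end) → GREEN

Answer: green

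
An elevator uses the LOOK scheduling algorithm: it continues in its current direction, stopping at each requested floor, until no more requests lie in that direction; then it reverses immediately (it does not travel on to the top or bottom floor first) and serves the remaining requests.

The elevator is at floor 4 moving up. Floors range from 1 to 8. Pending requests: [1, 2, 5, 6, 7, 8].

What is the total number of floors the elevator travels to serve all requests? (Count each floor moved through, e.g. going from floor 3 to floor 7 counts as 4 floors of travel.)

Answer: 11

Derivation:
Start at floor 4 moving up, LOOK stop order: [5, 6, 7, 8, 2, 1]
  4 → 5: |5-4| = 1, total = 1
  5 → 6: |6-5| = 1, total = 2
  6 → 7: |7-6| = 1, total = 3
  7 → 8: |8-7| = 1, total = 4
  8 → 2: |2-8| = 6, total = 10
  2 → 1: |1-2| = 1, total = 11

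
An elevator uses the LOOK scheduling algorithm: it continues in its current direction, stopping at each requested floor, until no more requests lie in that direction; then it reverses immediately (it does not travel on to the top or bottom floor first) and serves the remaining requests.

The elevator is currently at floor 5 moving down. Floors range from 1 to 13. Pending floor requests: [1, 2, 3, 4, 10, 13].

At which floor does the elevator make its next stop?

Answer: 4

Derivation:
Current floor: 5, direction: down
Requests above: [10, 13]
Requests below: [1, 2, 3, 4]
Moving down and requests lie below → nearest below is max([1, 2, 3, 4]) = 4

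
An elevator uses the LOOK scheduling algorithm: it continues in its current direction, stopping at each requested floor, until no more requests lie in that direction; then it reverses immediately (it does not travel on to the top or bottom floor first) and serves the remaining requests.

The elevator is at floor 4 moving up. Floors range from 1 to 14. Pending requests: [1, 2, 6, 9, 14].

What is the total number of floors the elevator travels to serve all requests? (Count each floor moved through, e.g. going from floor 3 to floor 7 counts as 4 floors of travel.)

Answer: 23

Derivation:
Start at floor 4 moving up, LOOK stop order: [6, 9, 14, 2, 1]
  4 → 6: |6-4| = 2, total = 2
  6 → 9: |9-6| = 3, total = 5
  9 → 14: |14-9| = 5, total = 10
  14 → 2: |2-14| = 12, total = 22
  2 → 1: |1-2| = 1, total = 23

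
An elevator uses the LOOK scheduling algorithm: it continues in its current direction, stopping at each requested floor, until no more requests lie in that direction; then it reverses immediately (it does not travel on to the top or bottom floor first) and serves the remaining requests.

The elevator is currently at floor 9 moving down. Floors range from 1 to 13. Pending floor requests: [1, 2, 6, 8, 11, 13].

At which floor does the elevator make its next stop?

Answer: 8

Derivation:
Current floor: 9, direction: down
Requests above: [11, 13]
Requests below: [1, 2, 6, 8]
Moving down and requests lie below → nearest below is max([1, 2, 6, 8]) = 8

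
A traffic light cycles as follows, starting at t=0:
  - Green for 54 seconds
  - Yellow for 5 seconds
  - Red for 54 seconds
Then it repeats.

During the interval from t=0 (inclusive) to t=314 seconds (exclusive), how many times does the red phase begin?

Answer: 3

Derivation:
Cycle = 54+5+54 = 113s
red phase starts at t = k*113 + 59 for k=0,1,2,...
Need k*113+59 < 314 → k < 2.257
k ∈ {0, ..., 2} → 3 starts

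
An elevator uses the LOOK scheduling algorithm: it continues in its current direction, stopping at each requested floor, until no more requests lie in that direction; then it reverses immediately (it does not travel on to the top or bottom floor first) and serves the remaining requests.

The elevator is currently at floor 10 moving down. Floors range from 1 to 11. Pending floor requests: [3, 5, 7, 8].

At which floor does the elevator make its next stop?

Answer: 8

Derivation:
Current floor: 10, direction: down
Requests above: []
Requests below: [3, 5, 7, 8]
Moving down and requests lie below → nearest below is max([3, 5, 7, 8]) = 8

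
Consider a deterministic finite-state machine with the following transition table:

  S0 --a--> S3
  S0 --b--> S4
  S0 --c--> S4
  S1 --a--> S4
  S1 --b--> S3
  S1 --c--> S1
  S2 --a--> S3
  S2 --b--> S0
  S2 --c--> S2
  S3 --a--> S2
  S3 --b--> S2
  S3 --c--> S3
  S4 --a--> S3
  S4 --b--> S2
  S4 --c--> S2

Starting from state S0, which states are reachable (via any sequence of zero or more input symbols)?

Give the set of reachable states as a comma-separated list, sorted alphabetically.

BFS from S0:
  visit S0: S0--a-->S3 (new), S0--b-->S4 (new), S0--c-->S4 (seen)
  visit S3: S3--a-->S2 (new), S3--b-->S2 (seen), S3--c-->S3 (seen)
  visit S4: S4--a-->S3 (seen), S4--b-->S2 (seen), S4--c-->S2 (seen)
  visit S2: S2--a-->S3 (seen), S2--b-->S0 (seen), S2--c-->S2 (seen)

Answer: S0, S2, S3, S4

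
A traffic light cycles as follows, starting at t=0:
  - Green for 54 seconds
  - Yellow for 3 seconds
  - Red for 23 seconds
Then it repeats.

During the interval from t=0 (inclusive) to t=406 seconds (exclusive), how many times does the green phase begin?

Answer: 6

Derivation:
Cycle = 54+3+23 = 80s
green phase starts at t = k*80 + 0 for k=0,1,2,...
Need k*80+0 < 406 → k < 5.075
k ∈ {0, ..., 5} → 6 starts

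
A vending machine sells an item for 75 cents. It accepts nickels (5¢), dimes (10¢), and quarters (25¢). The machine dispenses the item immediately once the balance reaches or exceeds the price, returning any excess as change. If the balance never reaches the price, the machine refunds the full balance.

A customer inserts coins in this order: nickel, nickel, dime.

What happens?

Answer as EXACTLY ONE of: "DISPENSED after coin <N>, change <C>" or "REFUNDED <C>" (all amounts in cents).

Price: 75¢
Coin 1 (nickel, 5¢): balance = 5¢
Coin 2 (nickel, 5¢): balance = 10¢
Coin 3 (dime, 10¢): balance = 20¢
All coins inserted, balance 20¢ < price 75¢ → REFUND 20¢

Answer: REFUNDED 20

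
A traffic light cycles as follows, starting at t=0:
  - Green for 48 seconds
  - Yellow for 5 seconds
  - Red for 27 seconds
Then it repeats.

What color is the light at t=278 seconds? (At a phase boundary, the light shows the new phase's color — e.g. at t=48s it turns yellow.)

Answer: green

Derivation:
Cycle length = 48 + 5 + 27 = 80s
t = 278, phase_t = 278 mod 80 = 38
38 < 48 (green end) → GREEN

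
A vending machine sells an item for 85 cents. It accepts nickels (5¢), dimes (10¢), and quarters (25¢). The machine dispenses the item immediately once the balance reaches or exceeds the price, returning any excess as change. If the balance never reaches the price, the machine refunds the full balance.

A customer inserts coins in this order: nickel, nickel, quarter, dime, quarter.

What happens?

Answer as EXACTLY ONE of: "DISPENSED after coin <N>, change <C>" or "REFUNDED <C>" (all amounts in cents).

Price: 85¢
Coin 1 (nickel, 5¢): balance = 5¢
Coin 2 (nickel, 5¢): balance = 10¢
Coin 3 (quarter, 25¢): balance = 35¢
Coin 4 (dime, 10¢): balance = 45¢
Coin 5 (quarter, 25¢): balance = 70¢
All coins inserted, balance 70¢ < price 85¢ → REFUND 70¢

Answer: REFUNDED 70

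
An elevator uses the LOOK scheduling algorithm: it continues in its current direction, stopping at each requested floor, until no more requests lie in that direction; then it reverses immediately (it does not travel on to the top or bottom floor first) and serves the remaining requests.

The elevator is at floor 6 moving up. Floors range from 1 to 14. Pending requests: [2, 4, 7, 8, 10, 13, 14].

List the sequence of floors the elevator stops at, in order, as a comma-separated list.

Answer: 7, 8, 10, 13, 14, 4, 2

Derivation:
Current: 6, moving UP
Serve above first (ascending): [7, 8, 10, 13, 14]
Then reverse, serve below (descending): [4, 2]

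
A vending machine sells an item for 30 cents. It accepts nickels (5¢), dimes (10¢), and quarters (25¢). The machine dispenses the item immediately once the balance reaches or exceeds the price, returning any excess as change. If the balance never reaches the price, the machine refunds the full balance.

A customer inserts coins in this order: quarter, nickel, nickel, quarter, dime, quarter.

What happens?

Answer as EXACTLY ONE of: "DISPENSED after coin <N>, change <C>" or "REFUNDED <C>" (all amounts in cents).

Price: 30¢
Coin 1 (quarter, 25¢): balance = 25¢
Coin 2 (nickel, 5¢): balance = 30¢
  → balance >= price → DISPENSE, change = 30 - 30 = 0¢

Answer: DISPENSED after coin 2, change 0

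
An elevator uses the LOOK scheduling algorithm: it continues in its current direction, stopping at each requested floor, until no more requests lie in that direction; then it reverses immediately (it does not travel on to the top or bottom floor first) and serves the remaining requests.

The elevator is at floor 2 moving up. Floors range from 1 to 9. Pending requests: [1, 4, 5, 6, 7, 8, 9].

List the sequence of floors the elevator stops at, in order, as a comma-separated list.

Answer: 4, 5, 6, 7, 8, 9, 1

Derivation:
Current: 2, moving UP
Serve above first (ascending): [4, 5, 6, 7, 8, 9]
Then reverse, serve below (descending): [1]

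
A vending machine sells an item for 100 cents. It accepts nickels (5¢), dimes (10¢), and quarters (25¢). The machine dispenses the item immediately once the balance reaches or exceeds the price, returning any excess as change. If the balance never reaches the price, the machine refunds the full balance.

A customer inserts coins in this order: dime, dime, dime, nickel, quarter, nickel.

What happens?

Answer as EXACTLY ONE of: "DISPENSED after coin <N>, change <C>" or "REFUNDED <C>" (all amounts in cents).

Price: 100¢
Coin 1 (dime, 10¢): balance = 10¢
Coin 2 (dime, 10¢): balance = 20¢
Coin 3 (dime, 10¢): balance = 30¢
Coin 4 (nickel, 5¢): balance = 35¢
Coin 5 (quarter, 25¢): balance = 60¢
Coin 6 (nickel, 5¢): balance = 65¢
All coins inserted, balance 65¢ < price 100¢ → REFUND 65¢

Answer: REFUNDED 65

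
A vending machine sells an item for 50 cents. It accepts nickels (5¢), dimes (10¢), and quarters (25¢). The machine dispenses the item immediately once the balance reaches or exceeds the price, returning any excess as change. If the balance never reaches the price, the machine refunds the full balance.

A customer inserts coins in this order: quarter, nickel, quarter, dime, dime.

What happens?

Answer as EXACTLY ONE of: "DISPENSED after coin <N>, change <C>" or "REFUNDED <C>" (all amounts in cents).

Answer: DISPENSED after coin 3, change 5

Derivation:
Price: 50¢
Coin 1 (quarter, 25¢): balance = 25¢
Coin 2 (nickel, 5¢): balance = 30¢
Coin 3 (quarter, 25¢): balance = 55¢
  → balance >= price → DISPENSE, change = 55 - 50 = 5¢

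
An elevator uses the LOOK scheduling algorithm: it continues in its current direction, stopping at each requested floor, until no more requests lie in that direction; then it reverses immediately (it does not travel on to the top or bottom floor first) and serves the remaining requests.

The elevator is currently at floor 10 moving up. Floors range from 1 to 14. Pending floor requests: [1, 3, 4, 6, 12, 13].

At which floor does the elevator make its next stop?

Current floor: 10, direction: up
Requests above: [12, 13]
Requests below: [1, 3, 4, 6]
Moving up and requests lie above → nearest above is min([12, 13]) = 12

Answer: 12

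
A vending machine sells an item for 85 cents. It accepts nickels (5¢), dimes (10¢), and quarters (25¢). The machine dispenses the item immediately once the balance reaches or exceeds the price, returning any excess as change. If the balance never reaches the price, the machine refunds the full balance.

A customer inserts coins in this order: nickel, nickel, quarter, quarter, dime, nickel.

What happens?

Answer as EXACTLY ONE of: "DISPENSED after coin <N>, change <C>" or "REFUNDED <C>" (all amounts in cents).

Price: 85¢
Coin 1 (nickel, 5¢): balance = 5¢
Coin 2 (nickel, 5¢): balance = 10¢
Coin 3 (quarter, 25¢): balance = 35¢
Coin 4 (quarter, 25¢): balance = 60¢
Coin 5 (dime, 10¢): balance = 70¢
Coin 6 (nickel, 5¢): balance = 75¢
All coins inserted, balance 75¢ < price 85¢ → REFUND 75¢

Answer: REFUNDED 75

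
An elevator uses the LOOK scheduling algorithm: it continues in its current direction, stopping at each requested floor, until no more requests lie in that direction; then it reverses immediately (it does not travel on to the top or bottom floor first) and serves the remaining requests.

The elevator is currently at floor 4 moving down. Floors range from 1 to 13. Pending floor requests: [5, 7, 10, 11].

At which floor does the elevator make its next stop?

Current floor: 4, direction: down
Requests above: [5, 7, 10, 11]
Requests below: []
Moving down but no requests below → reverse; nearest above is min([5, 7, 10, 11]) = 5

Answer: 5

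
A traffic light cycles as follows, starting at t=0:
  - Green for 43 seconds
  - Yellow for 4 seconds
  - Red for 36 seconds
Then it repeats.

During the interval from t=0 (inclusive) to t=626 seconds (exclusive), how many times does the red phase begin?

Cycle = 43+4+36 = 83s
red phase starts at t = k*83 + 47 for k=0,1,2,...
Need k*83+47 < 626 → k < 6.976
k ∈ {0, ..., 6} → 7 starts

Answer: 7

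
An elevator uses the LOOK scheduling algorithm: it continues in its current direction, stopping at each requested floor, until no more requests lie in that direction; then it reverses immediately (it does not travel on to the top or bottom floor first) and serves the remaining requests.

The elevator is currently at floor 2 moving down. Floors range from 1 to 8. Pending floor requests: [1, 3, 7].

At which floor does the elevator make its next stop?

Current floor: 2, direction: down
Requests above: [3, 7]
Requests below: [1]
Moving down and requests lie below → nearest below is max([1]) = 1

Answer: 1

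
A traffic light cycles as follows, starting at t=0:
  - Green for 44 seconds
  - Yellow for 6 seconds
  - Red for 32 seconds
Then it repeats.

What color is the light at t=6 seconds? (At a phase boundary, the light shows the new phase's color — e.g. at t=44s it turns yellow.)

Answer: green

Derivation:
Cycle length = 44 + 6 + 32 = 82s
t = 6, phase_t = 6 mod 82 = 6
6 < 44 (green end) → GREEN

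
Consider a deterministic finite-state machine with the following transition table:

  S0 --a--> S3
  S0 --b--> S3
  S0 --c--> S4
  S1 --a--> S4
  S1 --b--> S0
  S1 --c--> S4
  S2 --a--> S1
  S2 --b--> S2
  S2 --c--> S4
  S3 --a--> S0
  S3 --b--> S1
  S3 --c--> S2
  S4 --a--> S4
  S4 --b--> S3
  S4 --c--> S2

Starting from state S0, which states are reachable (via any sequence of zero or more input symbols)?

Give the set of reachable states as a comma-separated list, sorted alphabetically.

BFS from S0:
  visit S0: S0--a-->S3 (new), S0--b-->S3 (seen), S0--c-->S4 (new)
  visit S3: S3--a-->S0 (seen), S3--b-->S1 (new), S3--c-->S2 (new)
  visit S4: S4--a-->S4 (seen), S4--b-->S3 (seen), S4--c-->S2 (seen)
  visit S1: S1--a-->S4 (seen), S1--b-->S0 (seen), S1--c-->S4 (seen)
  visit S2: S2--a-->S1 (seen), S2--b-->S2 (seen), S2--c-->S4 (seen)

Answer: S0, S1, S2, S3, S4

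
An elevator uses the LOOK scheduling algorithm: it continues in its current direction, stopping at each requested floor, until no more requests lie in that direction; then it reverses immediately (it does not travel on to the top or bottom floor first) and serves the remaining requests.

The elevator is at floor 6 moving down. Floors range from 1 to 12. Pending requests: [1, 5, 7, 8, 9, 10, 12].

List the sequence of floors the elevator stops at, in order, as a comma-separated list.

Answer: 5, 1, 7, 8, 9, 10, 12

Derivation:
Current: 6, moving DOWN
Serve below first (descending): [5, 1]
Then reverse, serve above (ascending): [7, 8, 9, 10, 12]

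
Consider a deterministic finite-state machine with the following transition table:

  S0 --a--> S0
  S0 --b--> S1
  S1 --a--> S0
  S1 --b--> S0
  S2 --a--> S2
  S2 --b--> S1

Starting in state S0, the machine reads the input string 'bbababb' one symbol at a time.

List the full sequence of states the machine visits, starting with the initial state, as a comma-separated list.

Answer: S0, S1, S0, S0, S1, S0, S1, S0

Derivation:
Start: S0
  read 'b': S0 --b--> S1
  read 'b': S1 --b--> S0
  read 'a': S0 --a--> S0
  read 'b': S0 --b--> S1
  read 'a': S1 --a--> S0
  read 'b': S0 --b--> S1
  read 'b': S1 --b--> S0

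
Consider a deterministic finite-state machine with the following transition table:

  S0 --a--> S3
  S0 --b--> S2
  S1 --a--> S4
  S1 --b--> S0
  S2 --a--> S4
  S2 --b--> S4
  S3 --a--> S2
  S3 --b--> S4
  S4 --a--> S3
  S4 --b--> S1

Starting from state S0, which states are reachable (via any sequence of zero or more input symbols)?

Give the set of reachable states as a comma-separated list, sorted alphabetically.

Answer: S0, S1, S2, S3, S4

Derivation:
BFS from S0:
  visit S0: S0--a-->S3 (new), S0--b-->S2 (new)
  visit S3: S3--a-->S2 (seen), S3--b-->S4 (new)
  visit S2: S2--a-->S4 (seen), S2--b-->S4 (seen)
  visit S4: S4--a-->S3 (seen), S4--b-->S1 (new)
  visit S1: S1--a-->S4 (seen), S1--b-->S0 (seen)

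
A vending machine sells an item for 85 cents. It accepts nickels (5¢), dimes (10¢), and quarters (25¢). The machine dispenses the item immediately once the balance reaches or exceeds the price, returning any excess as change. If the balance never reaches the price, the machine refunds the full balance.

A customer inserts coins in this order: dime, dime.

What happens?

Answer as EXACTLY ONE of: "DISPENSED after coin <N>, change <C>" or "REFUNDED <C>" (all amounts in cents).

Price: 85¢
Coin 1 (dime, 10¢): balance = 10¢
Coin 2 (dime, 10¢): balance = 20¢
All coins inserted, balance 20¢ < price 85¢ → REFUND 20¢

Answer: REFUNDED 20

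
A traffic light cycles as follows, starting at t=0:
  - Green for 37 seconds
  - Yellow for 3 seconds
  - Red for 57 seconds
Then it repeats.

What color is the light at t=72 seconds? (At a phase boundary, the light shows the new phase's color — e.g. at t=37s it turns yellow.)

Cycle length = 37 + 3 + 57 = 97s
t = 72, phase_t = 72 mod 97 = 72
72 >= 40 → RED

Answer: red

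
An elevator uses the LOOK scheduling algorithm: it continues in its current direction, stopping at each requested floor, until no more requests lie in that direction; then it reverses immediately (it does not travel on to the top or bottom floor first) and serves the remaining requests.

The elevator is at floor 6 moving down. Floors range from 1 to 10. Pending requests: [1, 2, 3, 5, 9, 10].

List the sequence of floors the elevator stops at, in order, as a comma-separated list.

Current: 6, moving DOWN
Serve below first (descending): [5, 3, 2, 1]
Then reverse, serve above (ascending): [9, 10]

Answer: 5, 3, 2, 1, 9, 10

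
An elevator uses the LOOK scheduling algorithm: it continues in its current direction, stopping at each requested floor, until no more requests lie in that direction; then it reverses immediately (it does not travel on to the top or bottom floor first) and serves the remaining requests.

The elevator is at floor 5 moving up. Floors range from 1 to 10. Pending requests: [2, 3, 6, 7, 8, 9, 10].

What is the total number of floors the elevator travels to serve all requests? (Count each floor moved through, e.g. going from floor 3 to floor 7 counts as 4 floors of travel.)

Start at floor 5 moving up, LOOK stop order: [6, 7, 8, 9, 10, 3, 2]
  5 → 6: |6-5| = 1, total = 1
  6 → 7: |7-6| = 1, total = 2
  7 → 8: |8-7| = 1, total = 3
  8 → 9: |9-8| = 1, total = 4
  9 → 10: |10-9| = 1, total = 5
  10 → 3: |3-10| = 7, total = 12
  3 → 2: |2-3| = 1, total = 13

Answer: 13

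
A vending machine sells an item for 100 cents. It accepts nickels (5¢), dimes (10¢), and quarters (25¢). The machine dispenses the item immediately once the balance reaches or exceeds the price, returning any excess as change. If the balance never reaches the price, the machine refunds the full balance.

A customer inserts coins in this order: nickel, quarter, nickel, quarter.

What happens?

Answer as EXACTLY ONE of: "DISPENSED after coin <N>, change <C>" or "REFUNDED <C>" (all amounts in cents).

Answer: REFUNDED 60

Derivation:
Price: 100¢
Coin 1 (nickel, 5¢): balance = 5¢
Coin 2 (quarter, 25¢): balance = 30¢
Coin 3 (nickel, 5¢): balance = 35¢
Coin 4 (quarter, 25¢): balance = 60¢
All coins inserted, balance 60¢ < price 100¢ → REFUND 60¢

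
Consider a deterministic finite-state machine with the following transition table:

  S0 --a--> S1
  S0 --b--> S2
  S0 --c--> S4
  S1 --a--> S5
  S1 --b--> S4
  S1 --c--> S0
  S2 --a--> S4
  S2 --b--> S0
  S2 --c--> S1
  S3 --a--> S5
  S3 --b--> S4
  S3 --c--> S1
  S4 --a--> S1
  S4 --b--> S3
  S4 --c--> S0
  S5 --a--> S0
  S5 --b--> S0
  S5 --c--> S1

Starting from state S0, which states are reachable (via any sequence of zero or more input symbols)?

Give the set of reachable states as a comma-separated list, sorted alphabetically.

BFS from S0:
  visit S0: S0--a-->S1 (new), S0--b-->S2 (new), S0--c-->S4 (new)
  visit S1: S1--a-->S5 (new), S1--b-->S4 (seen), S1--c-->S0 (seen)
  visit S2: S2--a-->S4 (seen), S2--b-->S0 (seen), S2--c-->S1 (seen)
  visit S4: S4--a-->S1 (seen), S4--b-->S3 (new), S4--c-->S0 (seen)
  visit S5: S5--a-->S0 (seen), S5--b-->S0 (seen), S5--c-->S1 (seen)
  visit S3: S3--a-->S5 (seen), S3--b-->S4 (seen), S3--c-->S1 (seen)

Answer: S0, S1, S2, S3, S4, S5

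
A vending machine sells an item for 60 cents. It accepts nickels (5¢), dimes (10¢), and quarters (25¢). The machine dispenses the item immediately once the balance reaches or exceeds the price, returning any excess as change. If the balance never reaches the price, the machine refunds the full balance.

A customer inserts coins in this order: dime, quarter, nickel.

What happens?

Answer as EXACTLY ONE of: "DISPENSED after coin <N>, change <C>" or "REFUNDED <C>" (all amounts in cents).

Answer: REFUNDED 40

Derivation:
Price: 60¢
Coin 1 (dime, 10¢): balance = 10¢
Coin 2 (quarter, 25¢): balance = 35¢
Coin 3 (nickel, 5¢): balance = 40¢
All coins inserted, balance 40¢ < price 60¢ → REFUND 40¢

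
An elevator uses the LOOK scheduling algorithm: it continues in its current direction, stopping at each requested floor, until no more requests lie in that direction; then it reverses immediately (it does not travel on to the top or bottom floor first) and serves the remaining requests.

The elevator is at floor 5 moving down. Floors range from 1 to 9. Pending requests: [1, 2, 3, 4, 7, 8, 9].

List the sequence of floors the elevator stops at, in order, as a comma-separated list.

Current: 5, moving DOWN
Serve below first (descending): [4, 3, 2, 1]
Then reverse, serve above (ascending): [7, 8, 9]

Answer: 4, 3, 2, 1, 7, 8, 9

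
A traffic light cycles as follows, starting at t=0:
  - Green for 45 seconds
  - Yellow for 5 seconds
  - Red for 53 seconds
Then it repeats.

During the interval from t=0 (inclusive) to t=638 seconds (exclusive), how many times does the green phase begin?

Answer: 7

Derivation:
Cycle = 45+5+53 = 103s
green phase starts at t = k*103 + 0 for k=0,1,2,...
Need k*103+0 < 638 → k < 6.194
k ∈ {0, ..., 6} → 7 starts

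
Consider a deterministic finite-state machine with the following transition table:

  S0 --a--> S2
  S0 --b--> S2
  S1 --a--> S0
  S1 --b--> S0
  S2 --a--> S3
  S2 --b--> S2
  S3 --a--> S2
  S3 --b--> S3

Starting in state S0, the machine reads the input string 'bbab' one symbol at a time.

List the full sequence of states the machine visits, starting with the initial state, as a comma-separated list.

Start: S0
  read 'b': S0 --b--> S2
  read 'b': S2 --b--> S2
  read 'a': S2 --a--> S3
  read 'b': S3 --b--> S3

Answer: S0, S2, S2, S3, S3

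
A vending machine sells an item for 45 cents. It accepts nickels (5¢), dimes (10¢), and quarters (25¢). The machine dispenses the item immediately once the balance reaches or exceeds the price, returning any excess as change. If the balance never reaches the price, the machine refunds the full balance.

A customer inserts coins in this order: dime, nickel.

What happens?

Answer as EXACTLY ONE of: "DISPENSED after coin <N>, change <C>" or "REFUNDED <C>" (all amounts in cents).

Answer: REFUNDED 15

Derivation:
Price: 45¢
Coin 1 (dime, 10¢): balance = 10¢
Coin 2 (nickel, 5¢): balance = 15¢
All coins inserted, balance 15¢ < price 45¢ → REFUND 15¢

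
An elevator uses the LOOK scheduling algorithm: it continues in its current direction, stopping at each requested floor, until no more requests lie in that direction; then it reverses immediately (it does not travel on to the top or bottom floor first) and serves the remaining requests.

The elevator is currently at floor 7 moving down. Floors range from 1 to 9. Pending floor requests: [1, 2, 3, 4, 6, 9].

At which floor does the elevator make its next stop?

Answer: 6

Derivation:
Current floor: 7, direction: down
Requests above: [9]
Requests below: [1, 2, 3, 4, 6]
Moving down and requests lie below → nearest below is max([1, 2, 3, 4, 6]) = 6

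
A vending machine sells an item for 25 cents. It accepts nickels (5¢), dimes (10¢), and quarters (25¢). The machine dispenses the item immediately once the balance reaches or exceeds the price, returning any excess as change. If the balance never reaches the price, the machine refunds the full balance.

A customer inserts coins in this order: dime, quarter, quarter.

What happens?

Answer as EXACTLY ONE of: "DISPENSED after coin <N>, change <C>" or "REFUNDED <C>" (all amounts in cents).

Price: 25¢
Coin 1 (dime, 10¢): balance = 10¢
Coin 2 (quarter, 25¢): balance = 35¢
  → balance >= price → DISPENSE, change = 35 - 25 = 10¢

Answer: DISPENSED after coin 2, change 10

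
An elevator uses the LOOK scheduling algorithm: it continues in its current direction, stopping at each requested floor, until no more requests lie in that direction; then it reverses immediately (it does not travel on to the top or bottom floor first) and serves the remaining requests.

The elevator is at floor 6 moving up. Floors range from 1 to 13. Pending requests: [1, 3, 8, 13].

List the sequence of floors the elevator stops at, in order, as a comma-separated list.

Answer: 8, 13, 3, 1

Derivation:
Current: 6, moving UP
Serve above first (ascending): [8, 13]
Then reverse, serve below (descending): [3, 1]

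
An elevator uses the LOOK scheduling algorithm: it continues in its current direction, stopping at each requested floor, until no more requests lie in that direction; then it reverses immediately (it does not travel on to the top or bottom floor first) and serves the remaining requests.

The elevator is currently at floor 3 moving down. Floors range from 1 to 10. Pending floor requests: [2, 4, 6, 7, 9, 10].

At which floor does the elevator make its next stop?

Current floor: 3, direction: down
Requests above: [4, 6, 7, 9, 10]
Requests below: [2]
Moving down and requests lie below → nearest below is max([2]) = 2

Answer: 2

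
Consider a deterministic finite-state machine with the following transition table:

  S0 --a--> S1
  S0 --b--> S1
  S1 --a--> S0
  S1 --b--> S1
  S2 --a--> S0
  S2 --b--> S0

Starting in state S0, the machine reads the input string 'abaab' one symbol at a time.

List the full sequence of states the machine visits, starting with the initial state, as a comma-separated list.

Start: S0
  read 'a': S0 --a--> S1
  read 'b': S1 --b--> S1
  read 'a': S1 --a--> S0
  read 'a': S0 --a--> S1
  read 'b': S1 --b--> S1

Answer: S0, S1, S1, S0, S1, S1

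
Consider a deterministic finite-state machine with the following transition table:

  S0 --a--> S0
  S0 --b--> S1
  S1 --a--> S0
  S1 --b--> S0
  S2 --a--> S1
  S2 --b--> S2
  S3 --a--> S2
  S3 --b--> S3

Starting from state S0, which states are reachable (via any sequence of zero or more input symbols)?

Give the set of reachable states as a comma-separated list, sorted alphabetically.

Answer: S0, S1

Derivation:
BFS from S0:
  visit S0: S0--a-->S0 (seen), S0--b-->S1 (new)
  visit S1: S1--a-->S0 (seen), S1--b-->S0 (seen)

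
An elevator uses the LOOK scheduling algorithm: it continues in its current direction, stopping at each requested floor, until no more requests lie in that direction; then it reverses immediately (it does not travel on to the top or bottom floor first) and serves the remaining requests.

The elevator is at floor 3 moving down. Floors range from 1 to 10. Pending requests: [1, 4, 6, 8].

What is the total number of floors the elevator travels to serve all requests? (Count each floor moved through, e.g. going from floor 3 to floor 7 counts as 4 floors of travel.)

Answer: 9

Derivation:
Start at floor 3 moving down, LOOK stop order: [1, 4, 6, 8]
  3 → 1: |1-3| = 2, total = 2
  1 → 4: |4-1| = 3, total = 5
  4 → 6: |6-4| = 2, total = 7
  6 → 8: |8-6| = 2, total = 9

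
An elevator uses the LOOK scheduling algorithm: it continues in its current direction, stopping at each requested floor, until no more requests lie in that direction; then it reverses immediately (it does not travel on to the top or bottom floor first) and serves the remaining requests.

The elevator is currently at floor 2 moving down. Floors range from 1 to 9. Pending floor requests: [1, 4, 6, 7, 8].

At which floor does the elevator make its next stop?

Answer: 1

Derivation:
Current floor: 2, direction: down
Requests above: [4, 6, 7, 8]
Requests below: [1]
Moving down and requests lie below → nearest below is max([1]) = 1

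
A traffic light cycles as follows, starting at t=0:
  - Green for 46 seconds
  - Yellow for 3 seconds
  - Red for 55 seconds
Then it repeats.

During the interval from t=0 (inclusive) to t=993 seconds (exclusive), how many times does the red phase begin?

Answer: 10

Derivation:
Cycle = 46+3+55 = 104s
red phase starts at t = k*104 + 49 for k=0,1,2,...
Need k*104+49 < 993 → k < 9.077
k ∈ {0, ..., 9} → 10 starts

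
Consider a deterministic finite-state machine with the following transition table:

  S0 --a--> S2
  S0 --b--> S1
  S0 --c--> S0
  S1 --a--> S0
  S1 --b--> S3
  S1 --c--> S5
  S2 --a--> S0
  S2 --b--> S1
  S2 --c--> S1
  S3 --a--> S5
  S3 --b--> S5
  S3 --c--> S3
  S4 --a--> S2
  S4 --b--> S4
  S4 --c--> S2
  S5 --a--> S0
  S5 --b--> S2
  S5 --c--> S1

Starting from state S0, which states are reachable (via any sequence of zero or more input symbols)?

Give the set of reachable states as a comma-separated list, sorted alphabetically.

Answer: S0, S1, S2, S3, S5

Derivation:
BFS from S0:
  visit S0: S0--a-->S2 (new), S0--b-->S1 (new), S0--c-->S0 (seen)
  visit S2: S2--a-->S0 (seen), S2--b-->S1 (seen), S2--c-->S1 (seen)
  visit S1: S1--a-->S0 (seen), S1--b-->S3 (new), S1--c-->S5 (new)
  visit S3: S3--a-->S5 (seen), S3--b-->S5 (seen), S3--c-->S3 (seen)
  visit S5: S5--a-->S0 (seen), S5--b-->S2 (seen), S5--c-->S1 (seen)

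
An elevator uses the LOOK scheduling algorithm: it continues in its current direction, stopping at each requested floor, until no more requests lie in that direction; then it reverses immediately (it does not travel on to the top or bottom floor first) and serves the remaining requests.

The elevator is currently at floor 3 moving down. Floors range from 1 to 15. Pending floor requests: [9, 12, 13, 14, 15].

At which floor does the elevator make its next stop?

Current floor: 3, direction: down
Requests above: [9, 12, 13, 14, 15]
Requests below: []
Moving down but no requests below → reverse; nearest above is min([9, 12, 13, 14, 15]) = 9

Answer: 9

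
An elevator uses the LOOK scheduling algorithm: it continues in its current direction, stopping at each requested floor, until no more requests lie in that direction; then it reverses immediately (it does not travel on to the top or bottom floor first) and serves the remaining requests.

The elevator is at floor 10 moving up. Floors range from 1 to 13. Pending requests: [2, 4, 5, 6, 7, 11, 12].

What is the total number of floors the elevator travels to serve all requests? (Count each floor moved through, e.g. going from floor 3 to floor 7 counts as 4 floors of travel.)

Answer: 12

Derivation:
Start at floor 10 moving up, LOOK stop order: [11, 12, 7, 6, 5, 4, 2]
  10 → 11: |11-10| = 1, total = 1
  11 → 12: |12-11| = 1, total = 2
  12 → 7: |7-12| = 5, total = 7
  7 → 6: |6-7| = 1, total = 8
  6 → 5: |5-6| = 1, total = 9
  5 → 4: |4-5| = 1, total = 10
  4 → 2: |2-4| = 2, total = 12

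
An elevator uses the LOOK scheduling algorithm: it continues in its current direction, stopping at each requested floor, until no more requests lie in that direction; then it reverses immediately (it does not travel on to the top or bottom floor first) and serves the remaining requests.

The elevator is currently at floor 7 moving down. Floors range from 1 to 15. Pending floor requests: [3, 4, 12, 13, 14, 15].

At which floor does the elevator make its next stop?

Answer: 4

Derivation:
Current floor: 7, direction: down
Requests above: [12, 13, 14, 15]
Requests below: [3, 4]
Moving down and requests lie below → nearest below is max([3, 4]) = 4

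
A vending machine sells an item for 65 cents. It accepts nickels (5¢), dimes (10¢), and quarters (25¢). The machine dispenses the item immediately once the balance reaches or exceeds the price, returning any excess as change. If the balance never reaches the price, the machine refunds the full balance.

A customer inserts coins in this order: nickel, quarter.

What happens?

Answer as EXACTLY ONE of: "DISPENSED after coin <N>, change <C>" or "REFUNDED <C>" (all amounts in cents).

Answer: REFUNDED 30

Derivation:
Price: 65¢
Coin 1 (nickel, 5¢): balance = 5¢
Coin 2 (quarter, 25¢): balance = 30¢
All coins inserted, balance 30¢ < price 65¢ → REFUND 30¢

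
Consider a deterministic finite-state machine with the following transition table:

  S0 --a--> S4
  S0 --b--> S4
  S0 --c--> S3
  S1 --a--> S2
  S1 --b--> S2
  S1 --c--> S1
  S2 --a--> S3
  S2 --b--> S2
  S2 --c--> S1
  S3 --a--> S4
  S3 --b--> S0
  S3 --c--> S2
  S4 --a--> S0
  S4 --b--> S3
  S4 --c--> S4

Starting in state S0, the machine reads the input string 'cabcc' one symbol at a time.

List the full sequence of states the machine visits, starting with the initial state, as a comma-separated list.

Answer: S0, S3, S4, S3, S2, S1

Derivation:
Start: S0
  read 'c': S0 --c--> S3
  read 'a': S3 --a--> S4
  read 'b': S4 --b--> S3
  read 'c': S3 --c--> S2
  read 'c': S2 --c--> S1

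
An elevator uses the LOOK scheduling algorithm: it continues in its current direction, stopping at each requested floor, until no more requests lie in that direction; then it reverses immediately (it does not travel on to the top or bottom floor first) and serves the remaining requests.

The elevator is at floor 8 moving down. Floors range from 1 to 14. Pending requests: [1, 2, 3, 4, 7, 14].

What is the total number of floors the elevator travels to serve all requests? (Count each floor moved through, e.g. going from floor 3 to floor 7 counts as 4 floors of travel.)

Answer: 20

Derivation:
Start at floor 8 moving down, LOOK stop order: [7, 4, 3, 2, 1, 14]
  8 → 7: |7-8| = 1, total = 1
  7 → 4: |4-7| = 3, total = 4
  4 → 3: |3-4| = 1, total = 5
  3 → 2: |2-3| = 1, total = 6
  2 → 1: |1-2| = 1, total = 7
  1 → 14: |14-1| = 13, total = 20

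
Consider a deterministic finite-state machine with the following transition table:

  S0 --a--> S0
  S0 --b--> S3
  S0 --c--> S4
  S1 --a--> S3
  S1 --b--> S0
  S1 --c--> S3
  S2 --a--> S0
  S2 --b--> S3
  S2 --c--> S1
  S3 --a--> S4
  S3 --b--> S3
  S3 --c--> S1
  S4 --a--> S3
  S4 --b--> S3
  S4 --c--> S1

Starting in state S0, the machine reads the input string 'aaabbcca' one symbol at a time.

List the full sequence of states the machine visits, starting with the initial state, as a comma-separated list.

Start: S0
  read 'a': S0 --a--> S0
  read 'a': S0 --a--> S0
  read 'a': S0 --a--> S0
  read 'b': S0 --b--> S3
  read 'b': S3 --b--> S3
  read 'c': S3 --c--> S1
  read 'c': S1 --c--> S3
  read 'a': S3 --a--> S4

Answer: S0, S0, S0, S0, S3, S3, S1, S3, S4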